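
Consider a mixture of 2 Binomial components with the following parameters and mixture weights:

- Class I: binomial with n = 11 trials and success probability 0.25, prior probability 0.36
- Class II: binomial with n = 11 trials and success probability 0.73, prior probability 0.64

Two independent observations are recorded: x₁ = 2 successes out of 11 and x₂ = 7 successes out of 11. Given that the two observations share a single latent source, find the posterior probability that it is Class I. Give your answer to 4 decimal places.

Apply Bayes' rule: the posterior for each component is proportional to its prior times its likelihood at x.
Since both observations come from the same component, the likelihood for component k is f_k(x₁)·f_k(x₂).
  L_I = [0.258104] × [0.00637293] = 0.00164488
  L_II = [0.000223502] × [0.193744] = 4.33023e-05
Prior × likelihood for each component:
  w_I·L_I = 0.36 × 0.00164488 = 0.000592155
  w_II·L_II = 0.64 × 4.33023e-05 = 2.77135e-05
Denominator: 0.000592155 + 2.77135e-05 = 0.000619869
P(Class I | x₁,x₂) = 0.000592155 / 0.000619869 ≈ 0.9553

0.9553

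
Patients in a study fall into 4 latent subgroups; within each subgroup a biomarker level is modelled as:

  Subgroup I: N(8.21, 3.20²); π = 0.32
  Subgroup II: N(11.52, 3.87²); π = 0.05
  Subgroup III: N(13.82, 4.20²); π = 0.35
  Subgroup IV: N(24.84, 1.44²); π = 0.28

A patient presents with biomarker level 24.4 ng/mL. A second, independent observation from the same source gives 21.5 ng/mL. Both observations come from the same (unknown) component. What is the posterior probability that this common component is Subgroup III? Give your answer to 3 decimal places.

0.018

Apply Bayes' rule: the posterior for each component is proportional to its prior times its likelihood at x.
Since both observations come from the same component, the likelihood for component k is f_k(x₁)·f_k(x₂).
  f_I = [3.44653e-07] × [2.24031e-05] = 7.72129e-12
  f_II = [0.000405441] × [0.00370776] = 1.50328e-06
  f_III = [0.00397861] × [0.0178481] = 7.10105e-05
  f_IV = [0.264408] × [0.0188076] = 0.00497288
Multiply by the mixture weights:
  π_I·f_I = 0.32 × 7.72129e-12 = 2.47081e-12
  π_II·f_II = 0.05 × 1.50328e-06 = 7.51639e-08
  π_III·f_III = 0.35 × 7.10105e-05 = 2.48537e-05
  π_IV·f_IV = 0.28 × 0.00497288 = 0.00139241
Evidence: 2.47081e-12 + 7.51639e-08 + 2.48537e-05 + 0.00139241 = 0.00141733
So the posterior for Subgroup III is 2.48537e-05 / 0.00141733 ≈ 0.018.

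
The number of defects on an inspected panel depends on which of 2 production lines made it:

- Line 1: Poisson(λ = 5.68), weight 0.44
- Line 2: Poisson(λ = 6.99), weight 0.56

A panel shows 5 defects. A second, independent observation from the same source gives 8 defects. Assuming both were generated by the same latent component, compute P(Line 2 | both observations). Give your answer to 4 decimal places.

0.5791

The responsibility of component k is π_k f_k(x) divided by Σ_j π_j f_j(x).
Since both observations come from the same component, the likelihood for component k is f_k(x₁)·f_k(x₂).
  f_1 = [e^(−5.68)·5.68^5/5! = 0.168177] × [0.091722] = 0.0154256
  f_2 = [e^(−6.99)·6.99^5/5! = 0.128081] × [0.13019] = 0.016675
Multiply by the mixture weights:
  π_1·f_1 = 0.44 × 0.0154256 = 0.00678725
  π_2·f_2 = 0.56 × 0.016675 = 0.00933797
Evidence: 0.00678725 + 0.00933797 = 0.0161252
Responsibility of Line 2: 0.00933797 / 0.0161252 ≈ 0.5791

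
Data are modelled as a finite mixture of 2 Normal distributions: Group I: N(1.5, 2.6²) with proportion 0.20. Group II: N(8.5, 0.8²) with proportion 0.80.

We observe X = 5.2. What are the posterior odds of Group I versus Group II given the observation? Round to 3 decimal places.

138.420

Since P(k|x) ∝ P(Z=k) f_k(x), the posterior odds are P(Z=i) f_i(x) / (P(Z=j) f_j(x)).
Evaluate each component's likelihood at the observed value:
  L_I = 0.0557419
  L_II = 0.000100676
Posterior odds = (P(Z=I)·L_I) / (P(Z=II)·L_II) = (0.20·0.0557419) / (0.80·0.000100676) = 0.0111484 / 8.05404e-05 ≈ 138.420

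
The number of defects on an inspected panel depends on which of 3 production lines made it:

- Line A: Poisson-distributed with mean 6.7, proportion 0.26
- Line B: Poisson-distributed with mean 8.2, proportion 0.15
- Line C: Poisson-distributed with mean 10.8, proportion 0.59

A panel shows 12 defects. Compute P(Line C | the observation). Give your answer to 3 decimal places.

0.825

By Bayes' theorem, P(k | x) = w_k f_k(x) / Σ_j w_j f_j(x).
Evaluate each component's likelihood at the observed value:
  L_A = e^(−6.7)·6.7^12/12! = 0.0210275
  L_B = e^(−8.2)·8.2^12/12! = 0.0529925
  L_C = e^(−10.8)·10.8^12/12! = 0.107243
Multiply by the mixture weights:
  w_A·L_A = 0.26 × 0.0210275 = 0.00546715
  w_B·L_B = 0.15 × 0.0529925 = 0.00794888
  w_C·L_C = 0.59 × 0.107243 = 0.0632732
Evidence: 0.00546715 + 0.00794888 + 0.0632732 = 0.0766892
P(Line C | 12 defects) = 0.0632732 / 0.0766892 ≈ 0.825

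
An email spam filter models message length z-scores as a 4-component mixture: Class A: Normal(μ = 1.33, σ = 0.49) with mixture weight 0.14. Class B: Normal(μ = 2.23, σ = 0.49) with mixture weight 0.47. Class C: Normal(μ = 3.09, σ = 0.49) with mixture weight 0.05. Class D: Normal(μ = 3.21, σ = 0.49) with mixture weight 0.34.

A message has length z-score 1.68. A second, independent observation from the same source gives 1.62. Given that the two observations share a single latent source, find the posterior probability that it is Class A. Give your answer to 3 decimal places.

0.441

P(component k | x) = π_k·f_k(x) / marginal(x), where marginal(x) = Σ_j π_j·f_j(x).
Since both observations come from the same component, the likelihood for component k is f_k(x₁)·f_k(x₂).
  f_A = [(1/(0.49·√(2π)))·exp(−(1.68−1.33)²/(2·0.49²)) = 0.814168·exp(-0.25510) = 0.630848] × [0.683366] = 0.4311
  f_B = [(1/(0.49·√(2π)))·exp(−(1.68−2.23)²/(2·0.49²)) = 0.814168·exp(-0.62995) = 0.433643] × [0.375133] = 0.162674
  f_C = [(1/(0.49·√(2π)))·exp(−(1.68−3.09)²/(2·0.49²)) = 0.814168·exp(-4.14015) = 0.0129619] × [0.00904459] = 0.000117235
  f_D = [(1/(0.49·√(2π)))·exp(−(1.68−3.21)²/(2·0.49²)) = 0.814168·exp(-4.87484) = 0.00621722] × [0.0042101] = 2.61751e-05
Unnormalised posteriors:
  π_A·f_A = 0.14 × 0.4311 = 0.060354
  π_B·f_B = 0.47 × 0.162674 = 0.0764567
  π_C·f_C = 0.05 × 0.000117235 = 5.86177e-06
  π_D·f_D = 0.34 × 2.61751e-05 = 8.89953e-06
Marginal: 0.060354 + 0.0764567 + 5.86177e-06 + 8.89953e-06 = 0.136825
Responsibility of Class A: 0.060354 / 0.136825 ≈ 0.441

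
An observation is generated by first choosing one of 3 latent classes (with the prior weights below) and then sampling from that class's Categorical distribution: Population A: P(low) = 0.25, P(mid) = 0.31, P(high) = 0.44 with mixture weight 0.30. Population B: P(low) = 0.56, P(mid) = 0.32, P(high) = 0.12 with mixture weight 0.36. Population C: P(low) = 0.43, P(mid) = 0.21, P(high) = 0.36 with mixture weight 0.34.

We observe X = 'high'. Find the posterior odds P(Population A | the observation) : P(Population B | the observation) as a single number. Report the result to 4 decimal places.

Since P(k|x) ∝ π_k f_k(x), the posterior odds are π_i f_i(x) / (π_j f_j(x)).
Component likelihoods at x = 'high':
  f_A = 0.44
  f_B = 0.12
  f_C = 0.36
Posterior odds = (π_A·f_A) / (π_B·f_B) = (0.30·0.44) / (0.36·0.12) = 0.132 / 0.0432 ≈ 3.0556

3.0556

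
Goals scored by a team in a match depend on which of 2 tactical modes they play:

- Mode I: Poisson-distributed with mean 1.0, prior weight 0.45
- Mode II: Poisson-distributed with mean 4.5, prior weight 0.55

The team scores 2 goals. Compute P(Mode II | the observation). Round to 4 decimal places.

By Bayes' theorem, P(k | x) = P(Z=k) f_k(x) / Σ_j P(Z=j) f_j(x).
Component likelihoods at x = 2 goals:
  f_I = 0.18394
  f_II = 0.112479
Prior × likelihood for each component:
  P(Z=I)·f_I = 0.45 × 0.18394 = 0.0827729
  P(Z=II)·f_II = 0.55 × 0.112479 = 0.0618632
Evidence: 0.0827729 + 0.0618632 = 0.144636
Responsibility of Mode II: 0.0618632 / 0.144636 ≈ 0.4277

0.4277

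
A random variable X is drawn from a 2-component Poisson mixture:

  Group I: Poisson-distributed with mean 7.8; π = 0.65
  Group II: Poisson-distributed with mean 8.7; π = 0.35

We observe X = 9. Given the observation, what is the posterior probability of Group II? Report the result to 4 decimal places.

P(component k | x) = π_k·f_k(x) / marginal(x), where marginal(x) = Σ_j π_j·f_j(x).
Evaluate each component's likelihood at the observed value:
  f_I = e^(−7.8)·7.8^9/9! = 0.120668
  f_II = e^(−8.7)·8.7^9/9! = 0.131084
Multiply by the mixture weights:
  π_I·f_I = 0.65 × 0.120668 = 0.0784341
  π_II·f_II = 0.35 × 0.131084 = 0.0458792
Normaliser: 0.0784341 + 0.0458792 = 0.124313
So the posterior for Group II is 0.0458792 / 0.124313 ≈ 0.3691.

0.3691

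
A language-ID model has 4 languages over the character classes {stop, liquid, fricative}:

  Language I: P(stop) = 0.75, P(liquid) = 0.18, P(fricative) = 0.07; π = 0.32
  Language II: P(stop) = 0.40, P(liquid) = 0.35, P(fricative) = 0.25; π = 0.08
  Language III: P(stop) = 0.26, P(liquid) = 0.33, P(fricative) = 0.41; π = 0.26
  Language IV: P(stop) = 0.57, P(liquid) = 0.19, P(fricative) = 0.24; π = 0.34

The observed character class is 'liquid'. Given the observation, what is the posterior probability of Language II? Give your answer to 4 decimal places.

0.1186

Posterior ∝ prior × likelihood, so P(k | x) ∝ π_k f_k(x); normalise over all components.
Evaluate each component's likelihood at the observed value:
  p_I = P(liquid | comp) = 0.18
  p_II = P(liquid | comp) = 0.35
  p_III = P(liquid | comp) = 0.33
  p_IV = P(liquid | comp) = 0.19
Prior × likelihood for each component:
  π_I·p_I = 0.32 × 0.18 = 0.0576
  π_II·p_II = 0.08 × 0.35 = 0.028
  π_III·p_III = 0.26 × 0.33 = 0.0858
  π_IV·p_IV = 0.34 × 0.19 = 0.0646
Denominator: 0.0576 + 0.028 + 0.0858 + 0.0646 = 0.236
P(Language II | 'liquid') = 0.028 / 0.236 ≈ 0.1186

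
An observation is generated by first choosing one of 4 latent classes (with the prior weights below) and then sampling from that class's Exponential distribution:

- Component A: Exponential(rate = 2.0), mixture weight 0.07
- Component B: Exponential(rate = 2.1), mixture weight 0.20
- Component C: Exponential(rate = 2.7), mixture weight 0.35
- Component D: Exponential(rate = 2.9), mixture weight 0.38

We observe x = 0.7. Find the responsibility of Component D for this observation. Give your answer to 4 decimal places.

By Bayes' theorem, P(k | x) = w_k f_k(x) / Σ_j w_j f_j(x).
Exponential densities:
  p_A = 0.493194
  p_B = 0.482844
  p_C = 0.407894
  p_D = 0.380873
Weight by the priors:
  w_A·p_A = 0.07 × 0.493194 = 0.0345236
  w_B·p_B = 0.20 × 0.482844 = 0.0965687
  w_C·p_C = 0.35 × 0.407894 = 0.142763
  w_D·p_D = 0.38 × 0.380873 = 0.144732
Denominator: 0.0345236 + 0.0965687 + 0.142763 + 0.144732 = 0.418587
Responsibility of Component D: 0.144732 / 0.418587 ≈ 0.3458

0.3458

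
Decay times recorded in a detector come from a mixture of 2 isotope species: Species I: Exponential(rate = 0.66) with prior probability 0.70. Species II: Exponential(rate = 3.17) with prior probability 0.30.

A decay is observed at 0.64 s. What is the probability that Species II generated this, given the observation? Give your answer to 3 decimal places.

The responsibility of component k is π_k f_k(x) divided by Σ_j π_j f_j(x).
Component likelihoods at x = 0.64 s:
  f_I = 0.66·e^(−0.66·0.64) = 0.66·e^(−0.4224) = 0.432611
  f_II = 3.17·e^(−3.17·0.64) = 3.17·e^(−2.0288) = 0.416834
Multiply by the mixture weights:
  π_I·f_I = 0.70 × 0.432611 = 0.302828
  π_II·f_II = 0.30 × 0.416834 = 0.12505
Evidence: 0.302828 + 0.12505 = 0.427878
Responsibility of Species II: 0.12505 / 0.427878 ≈ 0.292

0.292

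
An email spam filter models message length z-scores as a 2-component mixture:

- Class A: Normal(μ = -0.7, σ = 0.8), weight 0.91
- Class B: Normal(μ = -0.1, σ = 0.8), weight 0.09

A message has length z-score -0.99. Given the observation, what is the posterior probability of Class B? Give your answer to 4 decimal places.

0.0538

By Bayes' theorem, P(k | x) = P(Z=k) f_k(x) / Σ_j P(Z=j) f_j(x).
Component likelihoods at x = -0.99:
  L_A = (1/(0.8·√(2π)))·exp(−(-0.99−-0.7)²/(2·0.8²)) = 0.498678·exp(-0.06570) = 0.466966
  L_B = (1/(0.8·√(2π)))·exp(−(-0.99−-0.1)²/(2·0.8²)) = 0.498678·exp(-0.61883) = 0.268576
Multiply by the mixture weights:
  P(Z=A)·L_A = 0.91 × 0.466966 = 0.424939
  P(Z=B)·L_B = 0.09 × 0.268576 = 0.0241718
Marginal: 0.424939 + 0.0241718 = 0.449111
P(Class B | data) = 0.0241718 / 0.449111 ≈ 0.0538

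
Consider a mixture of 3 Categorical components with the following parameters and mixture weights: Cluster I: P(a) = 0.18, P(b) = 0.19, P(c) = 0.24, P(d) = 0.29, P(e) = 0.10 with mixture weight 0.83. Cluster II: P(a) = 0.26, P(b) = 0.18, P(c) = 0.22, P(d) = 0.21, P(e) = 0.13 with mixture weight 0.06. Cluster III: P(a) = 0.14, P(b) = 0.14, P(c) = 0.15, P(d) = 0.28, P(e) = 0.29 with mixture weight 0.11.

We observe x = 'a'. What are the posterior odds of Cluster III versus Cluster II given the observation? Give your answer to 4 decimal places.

0.9872

Only the two components matter; the odds are (π_i f_i(x)) / (π_j f_j(x)).
Component likelihoods at x = 'a':
  p_I = P(a | comp) = 0.18
  p_II = P(a | comp) = 0.26
  p_III = P(a | comp) = 0.14
Odds = (0.11/0.06) × (0.14/0.26) = 1.83333 × 0.538462 ≈ 0.9872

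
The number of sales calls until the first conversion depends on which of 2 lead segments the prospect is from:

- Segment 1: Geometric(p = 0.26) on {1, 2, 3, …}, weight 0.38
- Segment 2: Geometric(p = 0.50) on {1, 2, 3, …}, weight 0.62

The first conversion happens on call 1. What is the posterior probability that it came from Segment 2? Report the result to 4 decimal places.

Apply Bayes' rule: the posterior for each component is proportional to its prior times its likelihood at x.
Component likelihoods at x = 1:
  p_1 = 0.26
  p_2 = 0.5
Prior × likelihood for each component:
  w_1·p_1 = 0.38 × 0.26 = 0.0988
  w_2·p_2 = 0.62 × 0.5 = 0.31
Denominator: 0.0988 + 0.31 = 0.4088
So the posterior for Segment 2 is 0.31 / 0.4088 ≈ 0.7583.

0.7583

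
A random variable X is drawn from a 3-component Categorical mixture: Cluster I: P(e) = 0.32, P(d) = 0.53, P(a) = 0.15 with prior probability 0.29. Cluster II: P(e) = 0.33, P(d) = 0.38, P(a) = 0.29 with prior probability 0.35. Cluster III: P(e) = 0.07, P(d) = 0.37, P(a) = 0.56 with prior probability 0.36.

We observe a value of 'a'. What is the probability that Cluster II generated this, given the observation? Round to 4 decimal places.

The responsibility of component k is π_k f_k(x) divided by Σ_j π_j f_j(x).
Component likelihoods at x = 'a':
  L_I = P(a | comp) = 0.15
  L_II = P(a | comp) = 0.29
  L_III = P(a | comp) = 0.56
Multiply by the mixture weights:
  π_I·L_I = 0.29 × 0.15 = 0.0435
  π_II·L_II = 0.35 × 0.29 = 0.1015
  π_III·L_III = 0.36 × 0.56 = 0.2016
Evidence: 0.0435 + 0.1015 + 0.2016 = 0.3466
Responsibility of Cluster II: 0.1015 / 0.3466 ≈ 0.2928

0.2928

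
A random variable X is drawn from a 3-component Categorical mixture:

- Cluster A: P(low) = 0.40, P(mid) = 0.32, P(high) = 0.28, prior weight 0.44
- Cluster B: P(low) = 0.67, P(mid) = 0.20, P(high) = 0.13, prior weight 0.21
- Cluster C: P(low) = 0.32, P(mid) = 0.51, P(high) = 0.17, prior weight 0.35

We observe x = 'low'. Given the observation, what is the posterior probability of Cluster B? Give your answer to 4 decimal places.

0.3282

By Bayes' theorem, P(k | x) = P(Z=k) f_k(x) / Σ_j P(Z=j) f_j(x).
Categorical probabilities:
  f_A = P(low | comp) = 0.40
  f_B = P(low | comp) = 0.67
  f_C = P(low | comp) = 0.32
Unnormalised posteriors:
  P(Z=A)·f_A = 0.44 × 0.4 = 0.176
  P(Z=B)·f_B = 0.21 × 0.67 = 0.1407
  P(Z=C)·f_C = 0.35 × 0.32 = 0.112
Sum: 0.176 + 0.1407 + 0.112 = 0.4287
P(Cluster B | x) ≈ 0.3282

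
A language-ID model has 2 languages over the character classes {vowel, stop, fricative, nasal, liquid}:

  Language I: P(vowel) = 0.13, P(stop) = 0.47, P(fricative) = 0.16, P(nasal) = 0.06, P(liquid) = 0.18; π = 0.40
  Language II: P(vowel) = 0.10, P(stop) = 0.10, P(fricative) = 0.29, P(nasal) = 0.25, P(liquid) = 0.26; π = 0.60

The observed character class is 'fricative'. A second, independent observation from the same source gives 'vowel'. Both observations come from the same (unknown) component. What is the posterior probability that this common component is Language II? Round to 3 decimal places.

Apply Bayes' rule: the posterior for each component is proportional to its prior times its likelihood at x.
Since both observations come from the same component, the likelihood for component k is f_k(x₁)·f_k(x₂).
  L_I = [0.16] × [0.13] = 0.0208
  L_II = [0.29] × [0.1] = 0.029
Multiply by the mixture weights:
  π_I·L_I = 0.40 × 0.0208 = 0.00832
  π_II·L_II = 0.60 × 0.029 = 0.0174
Marginal: 0.00832 + 0.0174 = 0.02572
Responsibility of Language II: 0.0174 / 0.02572 ≈ 0.677

0.677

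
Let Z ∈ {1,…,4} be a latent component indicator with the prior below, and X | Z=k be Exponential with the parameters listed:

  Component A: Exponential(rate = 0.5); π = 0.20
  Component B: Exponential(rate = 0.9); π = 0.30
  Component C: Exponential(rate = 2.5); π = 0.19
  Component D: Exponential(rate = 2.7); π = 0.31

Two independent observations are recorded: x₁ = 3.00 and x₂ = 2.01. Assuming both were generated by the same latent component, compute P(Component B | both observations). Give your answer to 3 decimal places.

0.395

By Bayes' theorem, P(k | x) = π_k f_k(x) / Σ_j π_j f_j(x).
Since both observations come from the same component, the likelihood for component k is f_k(x₁)·f_k(x₂).
  L_A = [0.5·e^(−0.5·3.00) = 0.5·e^(−1.5000) = 0.111565] × [0.183022] = 0.0204189
  L_B = [0.9·e^(−0.9·3.00) = 0.9·e^(−2.7000) = 0.060485] × [0.147436] = 0.00891767
  L_C = [2.5·e^(−2.5·3.00) = 2.5·e^(−7.5000) = 0.00138271] × [0.016429] = 2.27165e-05
  L_D = [2.7·e^(−2.7·3.00) = 2.7·e^(−8.1000) = 0.000819556] × [0.0118699] = 9.72806e-06
Unnormalised posteriors:
  π_A·L_A = 0.20 × 0.0204189 = 0.00408378
  π_B·L_B = 0.30 × 0.00891767 = 0.0026753
  π_C·L_C = 0.19 × 2.27165e-05 = 4.31614e-06
  π_D·L_D = 0.31 × 9.72806e-06 = 3.0157e-06
Denominator: 0.00408378 + 0.0026753 + 4.31614e-06 + 3.0157e-06 = 0.00676641
So the posterior for Component B is 0.0026753 / 0.00676641 ≈ 0.395.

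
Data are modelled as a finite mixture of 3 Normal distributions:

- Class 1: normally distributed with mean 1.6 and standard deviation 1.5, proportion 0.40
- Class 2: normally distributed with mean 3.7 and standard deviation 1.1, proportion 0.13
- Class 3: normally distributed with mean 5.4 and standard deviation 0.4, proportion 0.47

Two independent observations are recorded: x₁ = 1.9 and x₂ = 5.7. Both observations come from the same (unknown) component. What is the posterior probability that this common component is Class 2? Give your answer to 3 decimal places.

P(component k | x) = π_k·f_k(x) / marginal(x), where marginal(x) = Σ_j π_j·f_j(x).
Since both observations come from the same component, the likelihood for component k is f_k(x₁)·f_k(x₂).
  L_1 = [(1/(1.5·√(2π)))·exp(−(1.9−1.6)²/(2·1.5²)) = 0.265962·exp(-0.02000) = 0.260695] × [0.00634582] = 0.00165432
  L_2 = [(1/(1.1·√(2π)))·exp(−(1.9−3.7)²/(2·1.1²)) = 0.362675·exp(-1.33884) = 0.0950748] × [0.0694505] = 0.00660299
  L_3 = [(1/(0.4·√(2π)))·exp(−(1.9−5.4)²/(2·0.4²)) = 0.997356·exp(-38.28125) = 2.36328e-17] × [0.752844] = 1.77918e-17
Weight by the priors:
  π_1·L_1 = 0.40 × 0.00165432 = 0.00066173
  π_2·L_2 = 0.13 × 0.00660299 = 0.000858388
  π_3·L_3 = 0.47 × 1.77918e-17 = 8.36213e-18
Normaliser: 0.00066173 + 0.000858388 + 8.36213e-18 = 0.00152012
P(Class 2 | x) = 0.000858388 / 0.00152012 ≈ 0.565

0.565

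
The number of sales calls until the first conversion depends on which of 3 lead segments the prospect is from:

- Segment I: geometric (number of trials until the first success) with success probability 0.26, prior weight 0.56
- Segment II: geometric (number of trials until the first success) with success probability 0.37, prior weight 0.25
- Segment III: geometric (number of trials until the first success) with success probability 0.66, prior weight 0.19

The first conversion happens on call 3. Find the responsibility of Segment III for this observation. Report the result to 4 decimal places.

Apply Bayes' rule: the posterior for each component is proportional to its prior times its likelihood at x.
Component likelihoods at x = 3:
  p_I = 0.142376
  p_II = 0.146853
  p_III = 0.076296
Multiply by the mixture weights:
  P(Z=I)·p_I = 0.56 × 0.142376 = 0.0797306
  P(Z=II)·p_II = 0.25 × 0.146853 = 0.0367133
  P(Z=III)·p_III = 0.19 × 0.076296 = 0.0144962
Marginal: 0.0797306 + 0.0367133 + 0.0144962 = 0.13094
P(Segment III | the observation) = 0.0144962 / 0.13094 ≈ 0.1107

0.1107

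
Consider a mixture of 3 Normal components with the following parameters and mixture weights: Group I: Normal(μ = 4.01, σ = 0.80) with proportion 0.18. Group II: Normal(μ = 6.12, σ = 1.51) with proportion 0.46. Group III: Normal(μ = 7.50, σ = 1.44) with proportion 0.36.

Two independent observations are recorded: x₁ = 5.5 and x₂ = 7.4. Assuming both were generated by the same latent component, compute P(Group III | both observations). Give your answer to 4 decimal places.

Posterior ∝ prior × likelihood, so P(k | x) ∝ π_k f_k(x); normalise over all components.
Since both observations come from the same component, the likelihood for component k is f_k(x₁)·f_k(x₂).
  L_I = [0.088015] × [6.28979e-05] = 5.53596e-06
  L_II = [0.242842] × [0.184459] = 0.0447943
  L_III = [0.105601] × [0.276376] = 0.0291856
Unnormalised posteriors:
  π_I·L_I = 0.18 × 5.53596e-06 = 9.96472e-07
  π_II·L_II = 0.46 × 0.0447943 = 0.0206054
  π_III·L_III = 0.36 × 0.0291856 = 0.0105068
Denominator: 9.96472e-07 + 0.0206054 + 0.0105068 = 0.0311132
So the posterior for Group III is 0.0105068 / 0.0311132 ≈ 0.3377.

0.3377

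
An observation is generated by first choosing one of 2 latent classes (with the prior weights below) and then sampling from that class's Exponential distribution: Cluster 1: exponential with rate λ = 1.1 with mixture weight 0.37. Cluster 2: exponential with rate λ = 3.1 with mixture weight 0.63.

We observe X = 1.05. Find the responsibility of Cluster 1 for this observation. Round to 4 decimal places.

0.6299

By Bayes' theorem, P(k | x) = P(Z=k) f_k(x) / Σ_j P(Z=j) f_j(x).
Component likelihoods at x = 1.05:
  p_1 = 0.346563
  p_2 = 0.119601
Unnormalised posteriors:
  P(Z=1)·p_1 = 0.37 × 0.346563 = 0.128228
  P(Z=2)·p_2 = 0.63 × 0.119601 = 0.0753483
Evidence: 0.128228 + 0.0753483 = 0.203577
P(Cluster 1 | 1.05) = 0.128228 / 0.203577 ≈ 0.6299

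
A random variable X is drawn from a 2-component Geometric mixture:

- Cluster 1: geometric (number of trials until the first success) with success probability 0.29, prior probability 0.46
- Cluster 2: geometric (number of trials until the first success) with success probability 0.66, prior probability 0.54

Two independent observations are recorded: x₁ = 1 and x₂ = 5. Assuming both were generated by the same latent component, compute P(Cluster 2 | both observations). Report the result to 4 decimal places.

Apply Bayes' rule: the posterior for each component is proportional to its prior times its likelihood at x.
Since both observations come from the same component, the likelihood for component k is f_k(x₁)·f_k(x₂).
  f_1 = [0.29] × [0.0736939] = 0.0213712
  f_2 = [0.66] × [0.00881982] = 0.00582108
Multiply by the mixture weights:
  P(Z=1)·f_1 = 0.46 × 0.0213712 = 0.00983076
  P(Z=2)·f_2 = 0.54 × 0.00582108 = 0.00314338
Sum: 0.00983076 + 0.00314338 = 0.0129741
So the posterior for Cluster 2 is 0.00314338 / 0.0129741 ≈ 0.2423.

0.2423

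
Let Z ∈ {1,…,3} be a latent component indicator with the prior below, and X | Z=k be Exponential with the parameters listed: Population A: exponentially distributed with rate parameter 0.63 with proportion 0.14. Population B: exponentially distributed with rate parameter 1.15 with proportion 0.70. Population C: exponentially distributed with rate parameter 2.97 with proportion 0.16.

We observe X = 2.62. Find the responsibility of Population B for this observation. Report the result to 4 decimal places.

Apply Bayes' rule: the posterior for each component is proportional to its prior times its likelihood at x.
Exponential densities:
  f_A = 0.63·e^(−0.63·2.62) = 0.63·e^(−1.6506) = 0.120919
  f_B = 1.15·e^(−1.15·2.62) = 1.15·e^(−3.0130) = 0.0565156
  f_C = 2.97·e^(−2.97·2.62) = 2.97·e^(−7.7814) = 0.00123976
Weight by the priors:
  w_A·f_A = 0.14 × 0.120919 = 0.0169286
  w_B·f_B = 0.70 × 0.0565156 = 0.0395609
  w_C·f_C = 0.16 × 0.00123976 = 0.000198361
Normaliser: 0.0169286 + 0.0395609 + 0.000198361 = 0.0566879
So the posterior for Population B is 0.0395609 / 0.0566879 ≈ 0.6979.

0.6979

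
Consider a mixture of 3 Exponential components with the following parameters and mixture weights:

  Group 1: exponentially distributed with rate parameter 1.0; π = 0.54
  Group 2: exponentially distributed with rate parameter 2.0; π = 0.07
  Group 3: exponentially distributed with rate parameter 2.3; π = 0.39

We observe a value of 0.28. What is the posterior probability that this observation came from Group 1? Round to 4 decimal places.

By Bayes' theorem, P(k | x) = w_k f_k(x) / Σ_j w_j f_j(x).
Exponential densities:
  L_1 = 1.0·e^(−1.0·0.28) = 1.0·e^(−0.2800) = 0.755784
  L_2 = 2.0·e^(−2.0·0.28) = 2.0·e^(−0.5600) = 1.14242
  L_3 = 2.3·e^(−2.3·0.28) = 2.3·e^(−0.6440) = 1.20793
Multiply by the mixture weights:
  w_1·L_1 = 0.54 × 0.755784 = 0.408123
  w_2·L_2 = 0.07 × 1.14242 = 0.0799693
  w_3·L_3 = 0.39 × 1.20793 = 0.471093
Normaliser: 0.408123 + 0.0799693 + 0.471093 = 0.959186
Responsibility of Group 1: 0.408123 / 0.959186 ≈ 0.4255

0.4255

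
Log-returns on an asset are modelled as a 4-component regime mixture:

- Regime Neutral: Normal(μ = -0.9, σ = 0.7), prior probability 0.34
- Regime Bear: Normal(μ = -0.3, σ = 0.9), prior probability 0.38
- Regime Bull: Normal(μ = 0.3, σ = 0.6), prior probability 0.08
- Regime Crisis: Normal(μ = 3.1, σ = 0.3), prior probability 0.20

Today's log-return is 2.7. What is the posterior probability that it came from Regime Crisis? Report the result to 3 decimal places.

0.994

P(component k | x) = P(Z=k)·f_k(x) / marginal(x), where marginal(x) = Σ_j P(Z=j)·f_j(x).
Evaluate each component's likelihood at the observed value:
  p_Neutral = (1/(0.7·√(2π)))·exp(−(2.7−-0.9)²/(2·0.7²)) = 0.569918·exp(-13.22449) = 1.02917e-06
  p_Bear = (1/(0.9·√(2π)))·exp(−(2.7−-0.3)²/(2·0.9²)) = 0.443269·exp(-5.55556) = 0.00171364
  p_Bull = (1/(0.6·√(2π)))·exp(−(2.7−0.3)²/(2·0.6²)) = 0.664904·exp(-8.00000) = 0.00022305
  p_Crisis = (1/(0.3·√(2π)))·exp(−(2.7−3.1)²/(2·0.3²)) = 1.329808·exp(-0.88889) = 0.5467
Weight by the priors:
  P(Z=Neutral)·p_Neutral = 0.34 × 1.02917e-06 = 3.49919e-07
  P(Z=Bear)·p_Bear = 0.38 × 0.00171364 = 0.000651184
  P(Z=Bull)·p_Bull = 0.08 × 0.00022305 = 1.7844e-05
  P(Z=Crisis)·p_Crisis = 0.20 × 0.5467 = 0.10934
Normaliser: 3.49919e-07 + 0.000651184 + 1.7844e-05 + 0.10934 = 0.110009
P(Regime Crisis | the observation) = 0.10934 / 0.110009 ≈ 0.994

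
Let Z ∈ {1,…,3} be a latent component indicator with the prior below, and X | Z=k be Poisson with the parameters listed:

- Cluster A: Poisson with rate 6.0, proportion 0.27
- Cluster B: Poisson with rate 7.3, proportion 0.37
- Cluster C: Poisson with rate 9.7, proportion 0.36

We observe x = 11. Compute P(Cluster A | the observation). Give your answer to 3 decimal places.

0.093

P(component k | x) = P(Z=k)·f_k(x) / marginal(x), where marginal(x) = Σ_j P(Z=j)·f_j(x).
Poisson probabilities:
  p_A = e^(−6.0)·6.0^11/11! = 0.022529
  p_B = e^(−7.3)·7.3^11/11! = 0.0530941
  p_C = e^(−9.7)·9.7^11/11! = 0.109819
Unnormalised posteriors:
  P(Z=A)·p_A = 0.27 × 0.022529 = 0.00608282
  P(Z=B)·p_B = 0.37 × 0.0530941 = 0.0196448
  P(Z=C)·p_C = 0.36 × 0.109819 = 0.0395348
Sum: 0.00608282 + 0.0196448 + 0.0395348 = 0.0652624
P(Cluster A | the observation) = 0.00608282 / 0.0652624 ≈ 0.093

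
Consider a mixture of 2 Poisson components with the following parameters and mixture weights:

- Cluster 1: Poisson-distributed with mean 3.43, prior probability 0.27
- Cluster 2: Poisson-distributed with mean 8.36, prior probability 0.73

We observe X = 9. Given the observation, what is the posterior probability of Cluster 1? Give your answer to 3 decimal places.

Apply Bayes' rule: the posterior for each component is proportional to its prior times its likelihood at x.
Poisson probabilities:
  f_1 = e^(−3.43)·3.43^9/9! = 0.00586481
  f_2 = e^(−8.36)·8.36^9/9! = 0.128645
Multiply by the mixture weights:
  π_1·f_1 = 0.27 × 0.00586481 = 0.0015835
  π_2·f_2 = 0.73 × 0.128645 = 0.0939106
Normaliser: 0.0015835 + 0.0939106 = 0.0954941
So the posterior for Cluster 1 is 0.0015835 / 0.0954941 ≈ 0.017.

0.017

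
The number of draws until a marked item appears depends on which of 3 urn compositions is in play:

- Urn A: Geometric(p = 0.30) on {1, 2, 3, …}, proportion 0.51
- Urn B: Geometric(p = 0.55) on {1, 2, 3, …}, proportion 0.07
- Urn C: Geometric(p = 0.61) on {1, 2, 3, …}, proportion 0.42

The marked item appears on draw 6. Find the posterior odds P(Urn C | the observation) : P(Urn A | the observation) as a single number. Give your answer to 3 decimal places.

0.090

Since P(k|x) ∝ π_k f_k(x), the posterior odds are π_i f_i(x) / (π_j f_j(x)).
Evaluate each component's likelihood at the observed value:
  L_A = 0.050421
  L_B = 0.010149
  L_C = 0.00550368
Odds = (0.42/0.51) × (0.00550368/0.050421) = 0.823529 × 0.109154 ≈ 0.090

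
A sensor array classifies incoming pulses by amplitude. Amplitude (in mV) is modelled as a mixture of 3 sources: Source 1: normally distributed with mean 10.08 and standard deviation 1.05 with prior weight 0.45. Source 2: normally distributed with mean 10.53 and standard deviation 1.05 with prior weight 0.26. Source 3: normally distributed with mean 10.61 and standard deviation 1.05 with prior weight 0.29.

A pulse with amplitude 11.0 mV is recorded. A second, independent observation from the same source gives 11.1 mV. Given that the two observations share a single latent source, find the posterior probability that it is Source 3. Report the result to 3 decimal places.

The responsibility of component k is w_k f_k(x) divided by Σ_j w_j f_j(x).
Since both observations come from the same component, the likelihood for component k is f_k(x₁)·f_k(x₂).
  f_1 = [0.25883] × [0.237031] = 0.0613507
  f_2 = [0.343726] × [0.32789] = 0.112705
  f_3 = [0.35462] × [0.340746] = 0.120835
Weight by the priors:
  w_1·f_1 = 0.45 × 0.0613507 = 0.0276078
  w_2·f_2 = 0.26 × 0.112705 = 0.0293032
  w_3·f_3 = 0.29 × 0.120835 = 0.0350423
Denominator: 0.0276078 + 0.0293032 + 0.0350423 = 0.0919533
P(Source 3 | x₁,x₂) ≈ 0.381

0.381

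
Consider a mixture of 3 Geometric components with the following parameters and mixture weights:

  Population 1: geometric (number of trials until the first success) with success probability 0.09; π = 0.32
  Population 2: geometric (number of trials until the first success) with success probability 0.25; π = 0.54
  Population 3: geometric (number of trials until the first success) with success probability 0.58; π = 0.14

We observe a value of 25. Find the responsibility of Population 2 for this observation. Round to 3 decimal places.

By Bayes' theorem, P(k | x) = P(Z=k) f_k(x) / Σ_j P(Z=j) f_j(x).
Component likelihoods at x = 25:
  f_1 = 0.00935914
  f_2 = 0.000250848
  f_3 = 5.26515e-10
Unnormalised posteriors:
  P(Z=1)·f_1 = 0.32 × 0.00935914 = 0.00299492
  P(Z=2)·f_2 = 0.54 × 0.000250848 = 0.000135458
  P(Z=3)·f_3 = 0.14 × 5.26515e-10 = 7.37121e-11
Marginal: 0.00299492 + 0.000135458 + 7.37121e-11 = 0.00313038
P(Population 2 | the observation) ≈ 0.043

0.043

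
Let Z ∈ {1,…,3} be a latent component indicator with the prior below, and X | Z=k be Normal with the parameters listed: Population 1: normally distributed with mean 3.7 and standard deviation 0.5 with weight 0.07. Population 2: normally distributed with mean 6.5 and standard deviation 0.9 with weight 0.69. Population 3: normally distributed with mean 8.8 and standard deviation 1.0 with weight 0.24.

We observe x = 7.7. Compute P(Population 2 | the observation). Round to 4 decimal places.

Posterior ∝ prior × likelihood, so P(k | x) ∝ w_k f_k(x); normalise over all components.
Component likelihoods at x = 7.7:
  f_1 = 1.01045e-14
  f_2 = 0.182233
  f_3 = 0.217852
Weight by the priors:
  w_1·f_1 = 0.07 × 1.01045e-14 = 7.07318e-16
  w_2·f_2 = 0.69 × 0.182233 = 0.125741
  w_3·f_3 = 0.24 × 0.217852 = 0.0522845
Marginal: 7.07318e-16 + 0.125741 + 0.0522845 = 0.178026
P(Population 2 | data) = 0.125741 / 0.178026 ≈ 0.7063

0.7063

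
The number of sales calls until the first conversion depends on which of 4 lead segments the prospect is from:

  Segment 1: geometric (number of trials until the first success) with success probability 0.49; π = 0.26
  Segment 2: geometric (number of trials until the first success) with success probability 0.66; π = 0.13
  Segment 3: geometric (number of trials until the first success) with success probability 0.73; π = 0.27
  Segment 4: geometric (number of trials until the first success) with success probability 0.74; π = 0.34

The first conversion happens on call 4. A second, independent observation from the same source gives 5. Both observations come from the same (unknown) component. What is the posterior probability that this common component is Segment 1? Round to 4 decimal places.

0.9036

P(component k | x) = π_k·f_k(x) / marginal(x), where marginal(x) = Σ_j π_j·f_j(x).
Since both observations come from the same component, the likelihood for component k is f_k(x₁)·f_k(x₂).
  p_1 = [0.49·(1−0.49)^3 = 0.49·0.132651 = 0.064999] × [0.0331495] = 0.00215468
  p_2 = [0.66·(1−0.66)^3 = 0.66·0.039304 = 0.0259406] × [0.00881982] = 0.000228792
  p_3 = [0.73·(1−0.73)^3 = 0.73·0.019683 = 0.0143686] × [0.00387952] = 5.57432e-05
  p_4 = [0.74·(1−0.74)^3 = 0.74·0.017576 = 0.0130062] × [0.00338162] = 4.39822e-05
Unnormalised posteriors:
  π_1·p_1 = 0.26 × 0.00215468 = 0.000560218
  π_2·p_2 = 0.13 × 0.000228792 = 2.97429e-05
  π_3·p_3 = 0.27 × 5.57432e-05 = 1.50507e-05
  π_4·p_4 = 0.34 × 4.39822e-05 = 1.49539e-05
Evidence: 0.000560218 + 2.97429e-05 + 1.50507e-05 + 1.49539e-05 = 0.000619965
P(Segment 1 | x₁, x₂) ≈ 0.9036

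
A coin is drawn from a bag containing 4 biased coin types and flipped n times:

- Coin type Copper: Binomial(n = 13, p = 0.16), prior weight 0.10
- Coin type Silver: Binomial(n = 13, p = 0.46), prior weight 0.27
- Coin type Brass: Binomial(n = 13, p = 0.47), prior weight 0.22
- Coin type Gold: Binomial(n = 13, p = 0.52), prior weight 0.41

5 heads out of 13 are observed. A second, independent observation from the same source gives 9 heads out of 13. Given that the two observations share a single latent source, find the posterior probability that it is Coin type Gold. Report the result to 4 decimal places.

The responsibility of component k is P(Z=k) f_k(x) divided by Σ_j P(Z=j) f_j(x).
Since both observations come from the same component, the likelihood for component k is f_k(x₁)·f_k(x₂).
  f_Copper = [0.0334513] × [2.44626e-05] = 8.18306e-07
  f_Silver = [0.191654] × [0.0560663] = 0.0107453
  f_Brass = [0.18377] × [0.0631379] = 0.0116029
  f_Gold = [0.137888] × [0.105512] = 0.0145488
Prior × likelihood for each component:
  P(Z=Copper)·f_Copper = 0.10 × 8.18306e-07 = 8.18306e-08
  P(Z=Silver)·f_Silver = 0.27 × 0.0107453 = 0.00290124
  P(Z=Brass)·f_Brass = 0.22 × 0.0116029 = 0.00255263
  P(Z=Gold)·f_Gold = 0.41 × 0.0145488 = 0.005965
Sum: 8.18306e-08 + 0.00290124 + 0.00255263 + 0.005965 = 0.0114189
So the posterior for Coin type Gold is 0.005965 / 0.0114189 ≈ 0.5224.

0.5224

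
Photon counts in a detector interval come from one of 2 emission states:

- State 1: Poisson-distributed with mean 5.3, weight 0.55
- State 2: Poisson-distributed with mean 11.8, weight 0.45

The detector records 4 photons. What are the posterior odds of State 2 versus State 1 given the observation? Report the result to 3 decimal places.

0.030

Posterior odds = (π_i f_i(x)) / (π_j f_j(x)); the normalising sum cancels.
Component likelihoods at x = 4 photons:
  p_1 = e^(−5.3)·5.3^4/4! = 0.164109
  p_2 = e^(−11.8)·11.8^4/4! = 0.00606236
0.00272806 / 0.0902598 ≈ 0.030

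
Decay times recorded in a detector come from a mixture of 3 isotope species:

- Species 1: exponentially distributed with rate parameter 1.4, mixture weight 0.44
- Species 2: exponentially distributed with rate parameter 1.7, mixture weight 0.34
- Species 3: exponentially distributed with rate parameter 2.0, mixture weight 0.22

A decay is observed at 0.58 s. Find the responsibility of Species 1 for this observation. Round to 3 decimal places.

Apply Bayes' rule: the posterior for each component is proportional to its prior times its likelihood at x.
Evaluate each component's likelihood at the observed value:
  p_1 = 0.621557
  p_2 = 0.634212
  p_3 = 0.626972
Weight by the priors:
  P(Z=1)·p_1 = 0.44 × 0.621557 = 0.273485
  P(Z=2)·p_2 = 0.34 × 0.634212 = 0.215632
  P(Z=3)·p_3 = 0.22 × 0.626972 = 0.137934
Sum: 0.273485 + 0.215632 + 0.137934 = 0.627051
P(Species 1 | 0.58 s) = 0.273485 / 0.627051 ≈ 0.436

0.436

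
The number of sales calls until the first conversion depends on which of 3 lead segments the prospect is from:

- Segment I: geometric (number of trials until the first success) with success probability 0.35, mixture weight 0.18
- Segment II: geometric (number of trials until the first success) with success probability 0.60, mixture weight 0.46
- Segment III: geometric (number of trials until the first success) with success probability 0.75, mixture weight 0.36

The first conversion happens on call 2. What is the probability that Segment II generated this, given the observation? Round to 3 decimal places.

0.504

Posterior ∝ prior × likelihood, so P(k | x) ∝ π_k f_k(x); normalise over all components.
Geometric probabilities:
  L_I = 0.35·(1−0.35)^1 = 0.35·0.65 = 0.2275
  L_II = 0.60·(1−0.60)^1 = 0.60·0.4 = 0.24
  L_III = 0.75·(1−0.75)^1 = 0.75·0.25 = 0.1875
Prior × likelihood for each component:
  π_I·L_I = 0.18 × 0.2275 = 0.04095
  π_II·L_II = 0.46 × 0.24 = 0.1104
  π_III·L_III = 0.36 × 0.1875 = 0.0675
Normaliser: 0.04095 + 0.1104 + 0.0675 = 0.21885
So the posterior for Segment II is 0.1104 / 0.21885 ≈ 0.504.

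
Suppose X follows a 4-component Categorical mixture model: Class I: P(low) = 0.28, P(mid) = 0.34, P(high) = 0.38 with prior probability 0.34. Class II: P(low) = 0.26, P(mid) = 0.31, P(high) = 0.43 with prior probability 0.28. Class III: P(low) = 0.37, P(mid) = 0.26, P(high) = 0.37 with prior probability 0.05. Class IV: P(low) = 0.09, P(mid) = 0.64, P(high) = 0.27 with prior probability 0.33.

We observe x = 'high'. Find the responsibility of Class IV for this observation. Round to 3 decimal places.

0.249

By Bayes' theorem, P(k | x) = π_k f_k(x) / Σ_j π_j f_j(x).
Evaluate each component's likelihood at the observed value:
  f_I = P(high | comp) = 0.38
  f_II = P(high | comp) = 0.43
  f_III = P(high | comp) = 0.37
  f_IV = P(high | comp) = 0.27
Prior × likelihood for each component:
  π_I·f_I = 0.34 × 0.38 = 0.1292
  π_II·f_II = 0.28 × 0.43 = 0.1204
  π_III·f_III = 0.05 × 0.37 = 0.0185
  π_IV·f_IV = 0.33 × 0.27 = 0.0891
Evidence: 0.1292 + 0.1204 + 0.0185 + 0.0891 = 0.3572
So the posterior for Class IV is 0.0891 / 0.3572 ≈ 0.249.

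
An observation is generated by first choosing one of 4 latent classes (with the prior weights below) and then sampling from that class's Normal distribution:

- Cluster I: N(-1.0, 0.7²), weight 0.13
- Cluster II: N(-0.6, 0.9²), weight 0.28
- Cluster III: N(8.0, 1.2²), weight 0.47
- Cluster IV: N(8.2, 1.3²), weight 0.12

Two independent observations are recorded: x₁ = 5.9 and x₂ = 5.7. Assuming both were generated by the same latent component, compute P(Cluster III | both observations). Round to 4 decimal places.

0.8280

By Bayes' theorem, P(k | x) = w_k f_k(x) / Σ_j w_j f_j(x).
Since both observations come from the same component, the likelihood for component k is f_k(x₁)·f_k(x₂).
  f_I = [(1/(0.7·√(2π)))·exp(−(5.9−-1.0)²/(2·0.7²)) = 0.569918·exp(-48.58163) = 4.54022e-22] × [7.28561e-21] = 3.30783e-42
  f_II = [(1/(0.9·√(2π)))·exp(−(5.9−-0.6)²/(2·0.9²)) = 0.443269·exp(-26.08025) = 2.09007e-12] × [1.01497e-11] = 2.12135e-23
  f_III = [(1/(1.2·√(2π)))·exp(−(5.9−8.0)²/(2·1.2²)) = 0.332452·exp(-1.53125) = 0.0718978] × [0.0529681] = 0.00380829
  f_IV = [(1/(1.3·√(2π)))·exp(−(5.9−8.2)²/(2·1.3²)) = 0.306879·exp(-1.56509) = 0.064159] × [0.0482956] = 0.00309859
Unnormalised posteriors:
  w_I·f_I = 0.13 × 3.30783e-42 = 4.30018e-43
  w_II·f_II = 0.28 × 2.12135e-23 = 5.93979e-24
  w_III·f_III = 0.47 × 0.00380829 = 0.0017899
  w_IV·f_IV = 0.12 × 0.00309859 = 0.000371831
Evidence: 4.30018e-43 + 5.93979e-24 + 0.0017899 + 0.000371831 = 0.00216173
P(Cluster III | x₁,x₂) ≈ 0.8280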